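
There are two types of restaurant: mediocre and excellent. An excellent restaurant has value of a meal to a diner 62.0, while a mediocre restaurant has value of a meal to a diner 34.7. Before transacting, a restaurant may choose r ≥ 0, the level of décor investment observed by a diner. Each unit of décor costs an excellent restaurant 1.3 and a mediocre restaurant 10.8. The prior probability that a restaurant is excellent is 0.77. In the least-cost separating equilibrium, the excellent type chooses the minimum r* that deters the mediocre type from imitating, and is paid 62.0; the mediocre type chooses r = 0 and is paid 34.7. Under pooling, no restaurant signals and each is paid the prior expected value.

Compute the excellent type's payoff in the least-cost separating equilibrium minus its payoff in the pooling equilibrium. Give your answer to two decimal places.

Least-cost separating signal: r* solves 34.7 = 62.0 − 10.8·r*, so r* = (62.0 − 34.7)/10.8 ≈ 2.5278.
Excellent type's separating payoff: 62.0 − 1.3 × r* = 62.0 − 1.3 × (62.0 − 34.7)/10.8 = 62.0 − 35.49/10.8 ≈ 58.7139.
Pooling payoff: 0.77 × 62.0 + 0.23 × 34.7 = 55.721.
Difference: 58.7139 − 55.721 = 2.9929, i.e. 2.99 to two decimal places.
The excellent type prefers to separate.

2.99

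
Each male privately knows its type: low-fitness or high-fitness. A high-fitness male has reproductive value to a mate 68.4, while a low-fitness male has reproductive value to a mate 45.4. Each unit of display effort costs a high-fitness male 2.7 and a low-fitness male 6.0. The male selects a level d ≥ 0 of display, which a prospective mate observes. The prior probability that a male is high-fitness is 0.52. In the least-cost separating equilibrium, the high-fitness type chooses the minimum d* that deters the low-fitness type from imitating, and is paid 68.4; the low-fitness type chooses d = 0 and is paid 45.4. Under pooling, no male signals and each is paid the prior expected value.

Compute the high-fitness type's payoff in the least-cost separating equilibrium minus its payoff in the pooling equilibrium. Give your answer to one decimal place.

0.7

Least-cost separating signal: d* solves 45.4 = 68.4 − 6.0·d*, so d* = (68.4 − 45.4)/6.0 ≈ 3.8333.
High-fitness type's separating payoff: 68.4 − 2.7 × d* = 68.4 − 2.7 × (68.4 − 45.4)/6.0 = 68.4 − 62.1/6.0 = 58.05.
Pooling payoff: 0.52 × 68.4 + 0.48 × 45.4 = 57.36.
Difference: 58.05 − 57.36 = 0.69, i.e. 0.7 to one decimal place.
The high-fitness type prefers to separate.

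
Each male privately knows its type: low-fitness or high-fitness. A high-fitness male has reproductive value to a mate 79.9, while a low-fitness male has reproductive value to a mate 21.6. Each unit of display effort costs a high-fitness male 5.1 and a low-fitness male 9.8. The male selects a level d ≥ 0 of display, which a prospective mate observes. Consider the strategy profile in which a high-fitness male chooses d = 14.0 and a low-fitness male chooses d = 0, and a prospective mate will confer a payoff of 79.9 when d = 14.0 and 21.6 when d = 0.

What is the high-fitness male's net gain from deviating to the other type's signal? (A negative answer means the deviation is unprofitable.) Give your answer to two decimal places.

13.10

Playing d = 14.0 the high-fitness male receives 79.9 − 5.1 × 14.0 = 8.5.
Deviating to d = 0 yields 21.6 instead.
Gain from deviating: 21.6 − 8.5 = 13.10.
The gain is positive, so the high-fitness type's incentive-compatibility constraint is violated — this profile is not a separating equilibrium.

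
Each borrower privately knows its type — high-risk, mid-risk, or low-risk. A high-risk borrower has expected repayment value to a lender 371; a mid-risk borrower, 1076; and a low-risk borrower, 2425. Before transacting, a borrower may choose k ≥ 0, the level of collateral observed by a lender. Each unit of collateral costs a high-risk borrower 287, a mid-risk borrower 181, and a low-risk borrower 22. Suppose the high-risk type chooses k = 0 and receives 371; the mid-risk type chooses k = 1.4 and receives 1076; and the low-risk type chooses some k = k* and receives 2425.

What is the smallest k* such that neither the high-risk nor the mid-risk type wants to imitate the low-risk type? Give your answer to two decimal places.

8.85

Mid-risk type (on-path payoff 1076 − 181×1.4 = 822.6) won't mimic when 822.6 ≥ 2425 − 181·k*, i.e. k* ≥ 8.85.
High-risk type (on-path payoff 371) won't mimic when 371 ≥ 2425 − 287·k*, i.e. k* ≥ 7.16.
Both must hold, so k* = max(7.16, 8.85) = 8.85. The mid-risk type's constraint binds.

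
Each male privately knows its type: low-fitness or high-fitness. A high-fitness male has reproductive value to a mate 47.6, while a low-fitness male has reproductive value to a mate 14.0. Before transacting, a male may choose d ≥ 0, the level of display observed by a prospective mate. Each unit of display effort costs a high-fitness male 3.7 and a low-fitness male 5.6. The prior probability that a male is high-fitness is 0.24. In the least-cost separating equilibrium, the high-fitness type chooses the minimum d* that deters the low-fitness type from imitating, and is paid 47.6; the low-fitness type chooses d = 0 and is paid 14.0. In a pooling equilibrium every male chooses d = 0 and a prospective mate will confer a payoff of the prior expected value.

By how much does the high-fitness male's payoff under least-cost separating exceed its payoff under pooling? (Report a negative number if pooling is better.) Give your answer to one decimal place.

Least-cost separating signal: d* solves 14.0 = 47.6 − 5.6·d*, so d* = (47.6 − 14.0)/5.6 = 6.
High-fitness type's separating payoff: 47.6 − 3.7 × d* = 47.6 − 3.7 × (47.6 − 14.0)/5.6 = 47.6 − 124.32/5.6 = 25.4.
Pooling payoff: 0.24 × 47.6 + 0.76 × 14.0 = 22.064.
Difference: 25.4 − 22.064 = 3.336, i.e. 3.3 to one decimal place.
The high-fitness type prefers to separate.

3.3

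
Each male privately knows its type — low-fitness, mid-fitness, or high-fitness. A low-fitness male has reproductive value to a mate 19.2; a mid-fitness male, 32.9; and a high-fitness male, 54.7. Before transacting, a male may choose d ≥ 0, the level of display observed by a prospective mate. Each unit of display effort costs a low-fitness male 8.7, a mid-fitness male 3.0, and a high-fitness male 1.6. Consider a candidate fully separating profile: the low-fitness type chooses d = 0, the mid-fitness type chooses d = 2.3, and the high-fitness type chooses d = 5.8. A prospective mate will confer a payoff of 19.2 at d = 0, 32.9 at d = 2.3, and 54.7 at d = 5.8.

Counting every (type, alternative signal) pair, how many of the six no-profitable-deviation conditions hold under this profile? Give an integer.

5

Low-fitness (own payoff 19.2): to d=2.3 gives 32.9 − 8.7×2.3 = 12.89 → no gain ✓; to d=5.8 gives 54.7 − 8.7×5.8 = 4.24 → no gain ✓.
High-fitness (own payoff 54.7 − 1.6×5.8 = 45.42): to d=0 gives 19.2 → no gain ✓; to d=2.3 gives 32.9 − 1.6×2.3 = 29.22 → no gain ✓.
Mid-fitness (own payoff 32.9 − 3.0×2.3 = 26): to d=0 gives 19.2 → no gain ✓; to d=5.8 gives 54.7 − 3.0×5.8 = 37.3 → profitable ✗.
5 of the 6 constraints hold; not an equilibrium.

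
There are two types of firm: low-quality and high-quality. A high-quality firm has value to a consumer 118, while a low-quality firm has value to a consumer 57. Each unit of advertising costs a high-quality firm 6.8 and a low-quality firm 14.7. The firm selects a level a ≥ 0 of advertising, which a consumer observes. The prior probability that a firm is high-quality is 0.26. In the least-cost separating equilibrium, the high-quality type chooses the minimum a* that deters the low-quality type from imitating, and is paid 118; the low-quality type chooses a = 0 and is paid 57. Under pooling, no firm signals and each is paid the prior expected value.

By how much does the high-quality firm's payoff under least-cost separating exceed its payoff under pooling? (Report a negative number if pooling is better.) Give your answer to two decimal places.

Least-cost separating signal: a* solves 57 = 118 − 14.7·a*, so a* = (118 − 57)/14.7 ≈ 4.1497.
High-quality type's separating payoff: 118 − 6.8 × a* = 118 − 6.8 × (118 − 57)/14.7 = 118 − 414.8/14.7 ≈ 89.7823.
Pooling payoff: 0.26 × 118 + 0.74 × 57 = 72.86.
Difference: 89.7823 − 72.86 = 16.9223, i.e. 16.92 to two decimal places.
The high-quality type prefers to separate.

16.92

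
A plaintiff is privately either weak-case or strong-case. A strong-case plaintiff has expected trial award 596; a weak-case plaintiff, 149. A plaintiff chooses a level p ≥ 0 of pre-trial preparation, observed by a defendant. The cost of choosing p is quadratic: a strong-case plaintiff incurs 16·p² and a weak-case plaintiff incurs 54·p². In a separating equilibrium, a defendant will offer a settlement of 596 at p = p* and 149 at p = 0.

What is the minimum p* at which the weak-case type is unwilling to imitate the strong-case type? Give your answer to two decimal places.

2.88

The weak-case type at p = 0 receives 149; imitating at p* yields 596 − 54·p*².
Indifference: 149 = 596 − 54·p*², so p*² = (596 − 149) / 54 ≈ 8.2778.
p* = √8.2778 ≈ 2.88.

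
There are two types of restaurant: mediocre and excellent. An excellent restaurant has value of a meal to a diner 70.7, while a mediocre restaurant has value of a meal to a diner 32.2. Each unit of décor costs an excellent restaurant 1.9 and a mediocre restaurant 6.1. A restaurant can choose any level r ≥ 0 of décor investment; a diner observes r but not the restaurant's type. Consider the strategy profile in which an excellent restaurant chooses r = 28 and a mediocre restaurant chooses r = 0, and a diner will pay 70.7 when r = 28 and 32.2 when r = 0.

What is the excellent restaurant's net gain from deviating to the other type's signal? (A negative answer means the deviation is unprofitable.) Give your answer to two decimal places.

14.70

Playing r = 28 the excellent restaurant receives 70.7 − 1.9 × 28 = 17.5.
Deviating to r = 0 yields 32.2 instead.
Gain from deviating: 32.2 − 17.5 = 14.70.
The gain is positive, so the excellent type's incentive-compatibility constraint is violated — this profile is not a separating equilibrium.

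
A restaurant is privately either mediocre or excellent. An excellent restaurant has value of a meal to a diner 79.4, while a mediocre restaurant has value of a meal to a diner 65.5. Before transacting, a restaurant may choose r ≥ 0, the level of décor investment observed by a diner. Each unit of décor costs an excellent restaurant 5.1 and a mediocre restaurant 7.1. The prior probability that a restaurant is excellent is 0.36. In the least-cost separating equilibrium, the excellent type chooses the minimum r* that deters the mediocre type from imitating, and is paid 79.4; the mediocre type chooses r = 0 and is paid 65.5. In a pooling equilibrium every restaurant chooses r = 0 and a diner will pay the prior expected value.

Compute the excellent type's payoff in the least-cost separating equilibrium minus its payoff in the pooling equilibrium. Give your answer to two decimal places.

Least-cost separating signal: r* solves 65.5 = 79.4 − 7.1·r*, so r* = (79.4 − 65.5)/7.1 ≈ 1.9577.
Excellent type's separating payoff: 79.4 − 5.1 × r* = 79.4 − 5.1 × (79.4 − 65.5)/7.1 = 79.4 − 70.89/7.1 ≈ 69.4155.
Pooling payoff: 0.36 × 79.4 + 0.64 × 65.5 = 70.504.
Difference: 69.4155 − 70.504 = -1.0885, i.e. -1.09 to two decimal places.
The excellent type would prefer the pooling outcome.

-1.09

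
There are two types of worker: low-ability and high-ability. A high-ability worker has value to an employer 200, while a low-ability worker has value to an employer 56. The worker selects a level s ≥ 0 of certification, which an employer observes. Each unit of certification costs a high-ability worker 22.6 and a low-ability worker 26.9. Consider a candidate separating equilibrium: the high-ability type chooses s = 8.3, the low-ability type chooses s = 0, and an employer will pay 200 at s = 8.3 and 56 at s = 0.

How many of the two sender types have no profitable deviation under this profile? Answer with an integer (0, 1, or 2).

1

High-ability type: signal → 200 − 22.6 × 8.3 = 12.42; deviate to 0 → 56. IC fails (12.42 < 56).
Low-ability type: stay at 0 → 56; mimic → 200 − 26.9 × 8.3 = -23.27. IC holds (56 ≥ -23.27).
1 of 2 constraints hold, so this profile is not an equilibrium.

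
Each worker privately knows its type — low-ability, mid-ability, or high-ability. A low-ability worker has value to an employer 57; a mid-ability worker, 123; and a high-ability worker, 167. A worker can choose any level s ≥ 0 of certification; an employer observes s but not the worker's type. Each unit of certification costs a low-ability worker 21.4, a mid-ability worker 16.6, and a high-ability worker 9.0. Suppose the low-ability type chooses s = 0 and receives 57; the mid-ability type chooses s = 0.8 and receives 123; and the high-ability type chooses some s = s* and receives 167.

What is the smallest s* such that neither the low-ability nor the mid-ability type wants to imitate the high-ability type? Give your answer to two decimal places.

Mid-ability type (on-path payoff 123 − 16.6×0.8 = 109.72) won't mimic when 109.72 ≥ 167 − 16.6·s*, i.e. s* ≥ 3.45.
Low-ability type (on-path payoff 57) won't mimic when 57 ≥ 167 − 21.4·s*, i.e. s* ≥ 5.14.
Both must hold, so s* = max(5.14, 3.45) = 5.14. The low-ability type's constraint binds.

5.14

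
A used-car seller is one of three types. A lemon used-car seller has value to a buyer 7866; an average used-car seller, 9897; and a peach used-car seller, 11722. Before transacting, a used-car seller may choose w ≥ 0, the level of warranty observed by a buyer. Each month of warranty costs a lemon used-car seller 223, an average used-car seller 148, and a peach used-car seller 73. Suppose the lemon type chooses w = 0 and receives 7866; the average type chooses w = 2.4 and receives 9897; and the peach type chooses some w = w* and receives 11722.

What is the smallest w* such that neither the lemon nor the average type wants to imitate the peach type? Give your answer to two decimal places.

Lemon type (on-path payoff 7866) won't mimic when 7866 ≥ 11722 − 223·w*, i.e. w* ≥ 17.29.
Average type (on-path payoff 9897 − 148×2.4 = 9541.8) won't mimic when 9541.8 ≥ 11722 − 148·w*, i.e. w* ≥ 14.73.
Both must hold, so w* = max(17.29, 14.73) = 17.29. The lemon type's constraint binds.

17.29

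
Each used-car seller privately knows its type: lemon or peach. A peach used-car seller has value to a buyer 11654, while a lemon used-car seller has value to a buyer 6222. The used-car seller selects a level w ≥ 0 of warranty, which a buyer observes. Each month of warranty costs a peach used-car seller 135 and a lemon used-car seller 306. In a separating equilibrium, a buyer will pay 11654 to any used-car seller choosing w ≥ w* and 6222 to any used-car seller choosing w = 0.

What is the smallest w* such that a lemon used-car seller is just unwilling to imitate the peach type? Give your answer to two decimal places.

A lemon used-car seller choosing w = 0 receives 6222.
Imitating at w* instead would pay 11654 at cost 306·w*, netting 11654 − 306·w*.
Indifference: 6222 = 11654 − 306·w*, so w* = (11654 − 6222) / 306 ≈ 17.75.
At w* the lemon type's incentive constraint just binds; the peach type strictly prefers w* since its per-unit cost is lower.

17.75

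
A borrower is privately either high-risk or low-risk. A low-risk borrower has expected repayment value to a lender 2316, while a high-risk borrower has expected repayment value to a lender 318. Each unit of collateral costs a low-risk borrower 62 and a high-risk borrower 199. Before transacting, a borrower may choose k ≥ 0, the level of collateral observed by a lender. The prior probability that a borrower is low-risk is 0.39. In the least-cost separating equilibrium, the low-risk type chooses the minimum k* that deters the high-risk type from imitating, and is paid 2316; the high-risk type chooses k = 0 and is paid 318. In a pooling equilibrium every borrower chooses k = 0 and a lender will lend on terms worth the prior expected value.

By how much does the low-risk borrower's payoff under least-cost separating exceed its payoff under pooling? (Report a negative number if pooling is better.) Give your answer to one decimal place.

Least-cost separating signal: k* solves 318 = 2316 − 199·k*, so k* = (2316 − 318)/199 ≈ 10.0402.
Low-risk type's separating payoff: 2316 − 62 × k* = 2316 − 62 × (2316 − 318)/199 = 2316 − 123876/199 ≈ 1693.508.
Pooling payoff: 0.39 × 2316 + 0.61 × 318 = 1097.22.
Difference: 1693.508 − 1097.22 = 596.288, i.e. 596.3 to one decimal place.
The low-risk type prefers to separate.

596.3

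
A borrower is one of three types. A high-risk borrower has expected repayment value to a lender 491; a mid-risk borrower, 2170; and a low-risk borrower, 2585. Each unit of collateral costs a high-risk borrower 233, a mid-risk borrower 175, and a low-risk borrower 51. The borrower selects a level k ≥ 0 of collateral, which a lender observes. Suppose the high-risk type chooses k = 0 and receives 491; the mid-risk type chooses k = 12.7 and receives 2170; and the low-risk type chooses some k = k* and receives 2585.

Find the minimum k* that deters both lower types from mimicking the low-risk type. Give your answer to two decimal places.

Mid-risk type (on-path payoff 2170 − 175×12.7 = -52.5) won't mimic when -52.5 ≥ 2585 − 175·k*, i.e. k* ≥ 15.07.
High-risk type (on-path payoff 491) won't mimic when 491 ≥ 2585 − 233·k*, i.e. k* ≥ 8.99.
Both must hold, so k* = max(8.99, 15.07) = 15.07. The mid-risk type's constraint binds.

15.07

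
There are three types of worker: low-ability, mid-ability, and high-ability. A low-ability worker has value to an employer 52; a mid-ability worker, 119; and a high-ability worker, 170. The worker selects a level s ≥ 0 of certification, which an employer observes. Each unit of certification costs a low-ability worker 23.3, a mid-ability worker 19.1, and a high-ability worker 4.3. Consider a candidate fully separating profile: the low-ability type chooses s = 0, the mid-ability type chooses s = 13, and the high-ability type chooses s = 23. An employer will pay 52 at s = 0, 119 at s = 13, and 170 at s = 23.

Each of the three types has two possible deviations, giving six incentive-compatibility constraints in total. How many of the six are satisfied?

5

Mid-ability (own payoff 119 − 19.1×13 = -129.3): to s=0 gives 52 → profitable ✗; to s=23 gives 170 − 19.1×23 = -269.3 → no gain ✓.
Low-ability (own payoff 52): to s=13 gives 119 − 23.3×13 = -183.9 → no gain ✓; to s=23 gives 170 − 23.3×23 = -365.9 → no gain ✓.
High-ability (own payoff 170 − 4.3×23 = 71.1): to s=0 gives 52 → no gain ✓; to s=13 gives 119 − 4.3×13 = 63.1 → no gain ✓.
5 of the 6 constraints hold; not an equilibrium.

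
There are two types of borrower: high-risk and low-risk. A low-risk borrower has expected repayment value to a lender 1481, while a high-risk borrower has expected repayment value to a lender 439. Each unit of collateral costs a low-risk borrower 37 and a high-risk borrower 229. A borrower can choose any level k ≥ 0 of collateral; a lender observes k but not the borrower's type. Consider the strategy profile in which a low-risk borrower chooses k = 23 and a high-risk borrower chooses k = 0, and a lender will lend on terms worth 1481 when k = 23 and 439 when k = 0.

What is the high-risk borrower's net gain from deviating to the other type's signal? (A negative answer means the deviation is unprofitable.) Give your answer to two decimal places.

Playing k = 0 the high-risk borrower receives 439.
Deviating to k = 23 brings payment 1481 at cost 229 × 23 = 5267, netting -3786.
Gain from deviating: -3786 − 439 = -4225.00.
The gain is negative, so the high-risk type's incentive-compatibility constraint is satisfied.

-4225.00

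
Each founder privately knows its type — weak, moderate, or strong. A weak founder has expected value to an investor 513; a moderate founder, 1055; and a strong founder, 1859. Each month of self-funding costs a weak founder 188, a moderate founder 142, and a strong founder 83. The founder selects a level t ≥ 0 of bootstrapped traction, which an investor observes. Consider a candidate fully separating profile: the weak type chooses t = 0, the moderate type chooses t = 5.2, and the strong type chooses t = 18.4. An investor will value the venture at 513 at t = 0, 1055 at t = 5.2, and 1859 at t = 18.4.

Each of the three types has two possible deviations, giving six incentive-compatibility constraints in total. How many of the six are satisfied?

Weak (own payoff 513): to t=5.2 gives 1055 − 188×5.2 = 77.4 → no gain ✓; to t=18.4 gives 1859 − 188×18.4 = -1600.2 → no gain ✓.
Moderate (own payoff 1055 − 142×5.2 = 316.6): to t=0 gives 513 → profitable ✗; to t=18.4 gives 1859 − 142×18.4 = -753.8 → no gain ✓.
Strong (own payoff 1859 − 83×18.4 = 331.8): to t=0 gives 513 → profitable ✗; to t=5.2 gives 1055 − 83×5.2 = 623.4 → profitable ✗.
3 of the 6 constraints hold; not an equilibrium.

3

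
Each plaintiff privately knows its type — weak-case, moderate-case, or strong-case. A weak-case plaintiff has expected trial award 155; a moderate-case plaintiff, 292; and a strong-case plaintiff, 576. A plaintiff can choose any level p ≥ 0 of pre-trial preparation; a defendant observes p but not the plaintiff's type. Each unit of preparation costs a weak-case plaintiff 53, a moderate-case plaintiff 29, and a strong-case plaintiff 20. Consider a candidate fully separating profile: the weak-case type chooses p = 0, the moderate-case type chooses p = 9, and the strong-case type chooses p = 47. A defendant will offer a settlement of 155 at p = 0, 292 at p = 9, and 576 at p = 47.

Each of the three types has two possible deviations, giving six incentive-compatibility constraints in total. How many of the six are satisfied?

3

Weak-case (own payoff 155): to p=9 gives 292 − 53×9 = -185 → no gain ✓; to p=47 gives 576 − 53×47 = -1915 → no gain ✓.
Moderate-case (own payoff 292 − 29×9 = 31): to p=0 gives 155 → profitable ✗; to p=47 gives 576 − 29×47 = -787 → no gain ✓.
Strong-case (own payoff 576 − 20×47 = -364): to p=0 gives 155 → profitable ✗; to p=9 gives 292 − 20×9 = 112 → profitable ✗.
3 of the 6 constraints hold; not an equilibrium.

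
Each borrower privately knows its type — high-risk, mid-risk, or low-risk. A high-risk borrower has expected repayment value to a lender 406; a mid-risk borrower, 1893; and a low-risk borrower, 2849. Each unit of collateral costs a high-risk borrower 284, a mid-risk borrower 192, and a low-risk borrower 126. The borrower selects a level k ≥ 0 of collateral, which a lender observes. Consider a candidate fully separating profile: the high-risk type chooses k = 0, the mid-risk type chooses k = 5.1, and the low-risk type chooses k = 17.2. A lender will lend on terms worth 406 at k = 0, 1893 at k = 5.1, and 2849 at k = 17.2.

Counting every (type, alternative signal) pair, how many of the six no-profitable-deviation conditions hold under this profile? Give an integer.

4

High-risk (own payoff 406): to k=5.1 gives 1893 − 284×5.1 = 444.6 → profitable ✗; to k=17.2 gives 2849 − 284×17.2 = -2035.8 → no gain ✓.
Mid-risk (own payoff 1893 − 192×5.1 = 913.8): to k=0 gives 406 → no gain ✓; to k=17.2 gives 2849 − 192×17.2 = -453.4 → no gain ✓.
Low-risk (own payoff 2849 − 126×17.2 = 681.8): to k=0 gives 406 → no gain ✓; to k=5.1 gives 1893 − 126×5.1 = 1250.4 → profitable ✗.
4 of the 6 constraints hold; not an equilibrium.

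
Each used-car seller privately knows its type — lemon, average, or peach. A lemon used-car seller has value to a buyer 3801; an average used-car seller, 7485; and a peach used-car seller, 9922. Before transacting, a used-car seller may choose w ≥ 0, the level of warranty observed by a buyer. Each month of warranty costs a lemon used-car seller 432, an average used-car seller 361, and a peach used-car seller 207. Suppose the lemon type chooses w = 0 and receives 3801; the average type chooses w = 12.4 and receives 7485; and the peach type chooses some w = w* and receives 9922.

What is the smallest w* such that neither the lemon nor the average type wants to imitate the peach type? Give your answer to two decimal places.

Average type (on-path payoff 7485 − 361×12.4 = 3008.6) won't mimic when 3008.6 ≥ 9922 − 361·w*, i.e. w* ≥ 19.15.
Lemon type (on-path payoff 3801) won't mimic when 3801 ≥ 9922 − 432·w*, i.e. w* ≥ 14.17.
Both must hold, so w* = max(14.17, 19.15) = 19.15. The average type's constraint binds.

19.15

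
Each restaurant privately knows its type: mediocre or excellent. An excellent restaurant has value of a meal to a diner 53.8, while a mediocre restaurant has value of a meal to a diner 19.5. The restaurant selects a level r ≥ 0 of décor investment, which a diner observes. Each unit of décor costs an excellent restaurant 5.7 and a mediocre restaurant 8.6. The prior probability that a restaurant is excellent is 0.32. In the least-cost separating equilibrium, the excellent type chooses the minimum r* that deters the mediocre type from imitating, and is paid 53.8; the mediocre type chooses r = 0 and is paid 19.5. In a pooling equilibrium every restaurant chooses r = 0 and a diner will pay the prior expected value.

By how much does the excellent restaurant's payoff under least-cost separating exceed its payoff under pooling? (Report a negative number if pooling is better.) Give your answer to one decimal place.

Least-cost separating signal: r* solves 19.5 = 53.8 − 8.6·r*, so r* = (53.8 − 19.5)/8.6 ≈ 3.9884.
Excellent type's separating payoff: 53.8 − 5.7 × r* = 53.8 − 5.7 × (53.8 − 19.5)/8.6 = 53.8 − 195.51/8.6 ≈ 31.066.
Pooling payoff: 0.32 × 53.8 + 0.68 × 19.5 = 30.476.
Difference: 31.066 − 30.476 = 0.59, i.e. 0.6 to one decimal place.
The excellent type prefers to separate.

0.6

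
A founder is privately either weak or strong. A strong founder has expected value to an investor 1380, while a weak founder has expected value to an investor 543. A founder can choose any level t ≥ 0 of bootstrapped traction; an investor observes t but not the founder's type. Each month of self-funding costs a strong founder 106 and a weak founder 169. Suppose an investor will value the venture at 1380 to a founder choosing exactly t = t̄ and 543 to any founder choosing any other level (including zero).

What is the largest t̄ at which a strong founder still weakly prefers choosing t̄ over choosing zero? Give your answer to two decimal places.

Choosing t̄ yields the strong type 1380 − 106·t̄; choosing zero yields 543.
The strong type is indifferent at 1380 − 106·t̄ = 543, i.e. t̄ = (1380 − 543) / 106 ≈ 7.90.
For any t̄ above 7.90 the strong type would rather pool at zero, so separation collapses.

7.90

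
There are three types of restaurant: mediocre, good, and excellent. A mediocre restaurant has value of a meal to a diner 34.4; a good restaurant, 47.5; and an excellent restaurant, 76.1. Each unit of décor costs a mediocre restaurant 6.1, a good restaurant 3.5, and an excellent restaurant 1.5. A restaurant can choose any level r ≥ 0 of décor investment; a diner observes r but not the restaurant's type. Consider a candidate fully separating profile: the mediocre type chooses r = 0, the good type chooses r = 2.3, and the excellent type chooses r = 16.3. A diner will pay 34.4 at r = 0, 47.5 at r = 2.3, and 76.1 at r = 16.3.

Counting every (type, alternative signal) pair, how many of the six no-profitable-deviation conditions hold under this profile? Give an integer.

Good (own payoff 47.5 − 3.5×2.3 = 39.45): to r=0 gives 34.4 → no gain ✓; to r=16.3 gives 76.1 − 3.5×16.3 = 19.05 → no gain ✓.
Excellent (own payoff 76.1 − 1.5×16.3 = 51.65): to r=0 gives 34.4 → no gain ✓; to r=2.3 gives 47.5 − 1.5×2.3 = 44.05 → no gain ✓.
Mediocre (own payoff 34.4): to r=2.3 gives 47.5 − 6.1×2.3 = 33.47 → no gain ✓; to r=16.3 gives 76.1 − 6.1×16.3 = -23.33 → no gain ✓.
6 of the 6 constraints hold; this profile is a separating equilibrium.

6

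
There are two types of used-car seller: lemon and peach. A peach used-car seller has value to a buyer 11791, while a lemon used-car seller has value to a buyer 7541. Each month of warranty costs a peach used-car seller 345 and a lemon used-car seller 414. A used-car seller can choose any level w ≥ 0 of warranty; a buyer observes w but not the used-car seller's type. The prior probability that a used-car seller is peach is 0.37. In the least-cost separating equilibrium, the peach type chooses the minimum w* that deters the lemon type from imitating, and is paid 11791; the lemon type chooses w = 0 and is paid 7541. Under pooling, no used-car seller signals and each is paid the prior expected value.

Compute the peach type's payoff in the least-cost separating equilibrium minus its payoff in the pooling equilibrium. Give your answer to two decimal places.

Least-cost separating signal: w* solves 7541 = 11791 − 414·w*, so w* = (11791 − 7541)/414 ≈ 10.2657.
Peach type's separating payoff: 11791 − 345 × w* = 11791 − 345 × (11791 − 7541)/414 = 11791 − 1466250/414 ≈ 8249.3333.
Pooling payoff: 0.37 × 11791 + 0.63 × 7541 = 9113.5.
Difference: 8249.3333 − 9113.5 = -864.1667, i.e. -864.17 to two decimal places.
The peach type would prefer the pooling outcome.

-864.17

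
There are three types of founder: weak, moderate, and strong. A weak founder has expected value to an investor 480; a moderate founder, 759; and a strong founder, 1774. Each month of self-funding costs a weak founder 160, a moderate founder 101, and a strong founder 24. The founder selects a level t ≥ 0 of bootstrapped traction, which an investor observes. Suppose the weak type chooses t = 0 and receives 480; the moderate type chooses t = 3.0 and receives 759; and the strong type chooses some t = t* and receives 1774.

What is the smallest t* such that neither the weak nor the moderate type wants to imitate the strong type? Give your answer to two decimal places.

Weak type (on-path payoff 480) won't mimic when 480 ≥ 1774 − 160·t*, i.e. t* ≥ 8.09.
Moderate type (on-path payoff 759 − 101×3.0 = 456) won't mimic when 456 ≥ 1774 − 101·t*, i.e. t* ≥ 13.05.
Both must hold, so t* = max(8.09, 13.05) = 13.05. The moderate type's constraint binds.

13.05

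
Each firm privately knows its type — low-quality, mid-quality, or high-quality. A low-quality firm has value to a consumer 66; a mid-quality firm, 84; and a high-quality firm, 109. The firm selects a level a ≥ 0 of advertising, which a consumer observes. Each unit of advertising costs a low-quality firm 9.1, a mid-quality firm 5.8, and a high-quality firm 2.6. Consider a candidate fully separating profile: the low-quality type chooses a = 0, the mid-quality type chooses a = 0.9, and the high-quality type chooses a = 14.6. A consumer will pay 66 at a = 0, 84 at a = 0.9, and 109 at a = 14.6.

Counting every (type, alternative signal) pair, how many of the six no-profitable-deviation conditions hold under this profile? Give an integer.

4

Low-quality (own payoff 66): to a=0.9 gives 84 − 9.1×0.9 = 75.81 → profitable ✗; to a=14.6 gives 109 − 9.1×14.6 = -23.86 → no gain ✓.
Mid-quality (own payoff 84 − 5.8×0.9 = 78.78): to a=0 gives 66 → no gain ✓; to a=14.6 gives 109 − 5.8×14.6 = 24.32 → no gain ✓.
High-quality (own payoff 109 − 2.6×14.6 = 71.04): to a=0 gives 66 → no gain ✓; to a=0.9 gives 84 − 2.6×0.9 = 81.66 → profitable ✗.
4 of the 6 constraints hold; not an equilibrium.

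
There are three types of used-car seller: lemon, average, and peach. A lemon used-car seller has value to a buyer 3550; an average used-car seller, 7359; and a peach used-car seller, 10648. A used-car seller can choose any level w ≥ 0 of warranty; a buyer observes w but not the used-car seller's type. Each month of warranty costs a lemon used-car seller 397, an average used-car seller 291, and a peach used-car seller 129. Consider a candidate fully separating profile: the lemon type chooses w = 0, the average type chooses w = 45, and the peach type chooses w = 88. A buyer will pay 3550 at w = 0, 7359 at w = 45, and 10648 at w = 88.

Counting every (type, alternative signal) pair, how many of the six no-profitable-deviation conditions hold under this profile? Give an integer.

Average (own payoff 7359 − 291×45 = -5736): to w=0 gives 3550 → profitable ✗; to w=88 gives 10648 − 291×88 = -14960 → no gain ✓.
Peach (own payoff 10648 − 129×88 = -704): to w=0 gives 3550 → profitable ✗; to w=45 gives 7359 − 129×45 = 1554 → profitable ✗.
Lemon (own payoff 3550): to w=45 gives 7359 − 397×45 = -10506 → no gain ✓; to w=88 gives 10648 − 397×88 = -24288 → no gain ✓.
3 of the 6 constraints hold; not an equilibrium.

3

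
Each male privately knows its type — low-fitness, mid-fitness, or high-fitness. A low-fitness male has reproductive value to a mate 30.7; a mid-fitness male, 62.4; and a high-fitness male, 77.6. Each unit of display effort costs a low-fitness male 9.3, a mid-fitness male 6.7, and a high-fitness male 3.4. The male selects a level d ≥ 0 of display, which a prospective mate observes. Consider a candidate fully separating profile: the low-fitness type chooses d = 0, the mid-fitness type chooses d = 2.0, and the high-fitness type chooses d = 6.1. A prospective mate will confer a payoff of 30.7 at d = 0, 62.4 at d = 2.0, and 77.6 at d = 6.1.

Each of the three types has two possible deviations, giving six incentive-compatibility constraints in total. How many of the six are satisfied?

Low-fitness (own payoff 30.7): to d=2.0 gives 62.4 − 9.3×2.0 = 43.8 → profitable ✗; to d=6.1 gives 77.6 − 9.3×6.1 = 20.87 → no gain ✓.
High-fitness (own payoff 77.6 − 3.4×6.1 = 56.86): to d=0 gives 30.7 → no gain ✓; to d=2.0 gives 62.4 − 3.4×2.0 = 55.6 → no gain ✓.
Mid-fitness (own payoff 62.4 − 6.7×2.0 = 49): to d=0 gives 30.7 → no gain ✓; to d=6.1 gives 77.6 − 6.7×6.1 = 36.73 → no gain ✓.
5 of the 6 constraints hold; not an equilibrium.

5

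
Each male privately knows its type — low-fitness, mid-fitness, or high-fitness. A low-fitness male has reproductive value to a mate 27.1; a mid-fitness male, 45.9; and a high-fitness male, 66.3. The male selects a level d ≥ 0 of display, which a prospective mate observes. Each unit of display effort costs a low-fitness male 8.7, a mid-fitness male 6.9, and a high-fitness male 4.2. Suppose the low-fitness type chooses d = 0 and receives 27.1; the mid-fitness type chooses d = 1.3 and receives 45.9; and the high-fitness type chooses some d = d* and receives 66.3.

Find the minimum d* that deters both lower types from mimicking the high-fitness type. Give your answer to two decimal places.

Mid-fitness type (on-path payoff 45.9 − 6.9×1.3 = 36.93) won't mimic when 36.93 ≥ 66.3 − 6.9·d*, i.e. d* ≥ 4.26.
Low-fitness type (on-path payoff 27.1) won't mimic when 27.1 ≥ 66.3 − 8.7·d*, i.e. d* ≥ 4.51.
Both must hold, so d* = max(4.51, 4.26) = 4.51. The low-fitness type's constraint binds.

4.51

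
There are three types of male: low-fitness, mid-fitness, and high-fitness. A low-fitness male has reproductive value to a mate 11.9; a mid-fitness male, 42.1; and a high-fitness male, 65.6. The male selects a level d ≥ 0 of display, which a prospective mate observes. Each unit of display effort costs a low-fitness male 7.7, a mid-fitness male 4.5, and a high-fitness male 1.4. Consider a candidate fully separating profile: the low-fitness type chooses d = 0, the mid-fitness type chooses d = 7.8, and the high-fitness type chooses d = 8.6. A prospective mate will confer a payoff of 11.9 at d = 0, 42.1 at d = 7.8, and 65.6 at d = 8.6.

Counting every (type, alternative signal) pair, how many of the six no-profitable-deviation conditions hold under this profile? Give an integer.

4

Mid-fitness (own payoff 42.1 − 4.5×7.8 = 7): to d=0 gives 11.9 → profitable ✗; to d=8.6 gives 65.6 − 4.5×8.6 = 26.9 → profitable ✗.
High-fitness (own payoff 65.6 − 1.4×8.6 = 53.56): to d=0 gives 11.9 → no gain ✓; to d=7.8 gives 42.1 − 1.4×7.8 = 31.18 → no gain ✓.
Low-fitness (own payoff 11.9): to d=7.8 gives 42.1 − 7.7×7.8 = -17.96 → no gain ✓; to d=8.6 gives 65.6 − 7.7×8.6 = -0.62 → no gain ✓.
4 of the 6 constraints hold; not an equilibrium.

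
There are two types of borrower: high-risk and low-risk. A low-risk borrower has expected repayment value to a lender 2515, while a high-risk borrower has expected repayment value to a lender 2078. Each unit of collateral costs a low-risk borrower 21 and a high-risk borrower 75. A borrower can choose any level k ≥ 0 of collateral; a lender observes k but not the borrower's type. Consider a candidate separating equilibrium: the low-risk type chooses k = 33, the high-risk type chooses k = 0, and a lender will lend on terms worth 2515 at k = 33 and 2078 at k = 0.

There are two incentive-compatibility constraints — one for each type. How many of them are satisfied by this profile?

1

Low-risk type: signal → 2515 − 21 × 33 = 1822; deviate to 0 → 2078. IC fails (1822 < 2078).
High-risk type: stay at 0 → 2078; mimic → 2515 − 75 × 33 = 40. IC holds (2078 ≥ 40).
1 of 2 constraints hold, so this profile is not an equilibrium.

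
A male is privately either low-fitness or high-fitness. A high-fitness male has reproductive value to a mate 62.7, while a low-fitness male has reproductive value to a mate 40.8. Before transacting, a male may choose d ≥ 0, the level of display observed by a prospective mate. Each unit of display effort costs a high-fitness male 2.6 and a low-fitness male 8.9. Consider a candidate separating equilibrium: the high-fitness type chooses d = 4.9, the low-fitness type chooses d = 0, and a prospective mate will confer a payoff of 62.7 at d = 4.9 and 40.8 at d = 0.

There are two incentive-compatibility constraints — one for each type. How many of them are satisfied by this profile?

High-fitness type: signal → 62.7 − 2.6 × 4.9 = 49.96; deviate to 0 → 40.8. IC holds (49.96 ≥ 40.8).
Low-fitness type: stay at 0 → 40.8; mimic → 62.7 − 8.9 × 4.9 = 19.09. IC holds (40.8 ≥ 19.09).
2 of 2 constraints hold, so this is a separating equilibrium.

2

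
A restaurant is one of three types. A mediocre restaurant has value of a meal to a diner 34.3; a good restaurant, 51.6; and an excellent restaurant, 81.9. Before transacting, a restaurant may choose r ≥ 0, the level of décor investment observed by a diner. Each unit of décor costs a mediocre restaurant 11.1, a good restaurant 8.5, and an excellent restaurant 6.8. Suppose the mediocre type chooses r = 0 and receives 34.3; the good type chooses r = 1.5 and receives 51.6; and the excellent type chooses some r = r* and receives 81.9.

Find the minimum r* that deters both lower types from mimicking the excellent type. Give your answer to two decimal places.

5.06

Good type (on-path payoff 51.6 − 8.5×1.5 = 38.85) won't mimic when 38.85 ≥ 81.9 − 8.5·r*, i.e. r* ≥ 5.06.
Mediocre type (on-path payoff 34.3) won't mimic when 34.3 ≥ 81.9 − 11.1·r*, i.e. r* ≥ 4.29.
Both must hold, so r* = max(4.29, 5.06) = 5.06. The good type's constraint binds.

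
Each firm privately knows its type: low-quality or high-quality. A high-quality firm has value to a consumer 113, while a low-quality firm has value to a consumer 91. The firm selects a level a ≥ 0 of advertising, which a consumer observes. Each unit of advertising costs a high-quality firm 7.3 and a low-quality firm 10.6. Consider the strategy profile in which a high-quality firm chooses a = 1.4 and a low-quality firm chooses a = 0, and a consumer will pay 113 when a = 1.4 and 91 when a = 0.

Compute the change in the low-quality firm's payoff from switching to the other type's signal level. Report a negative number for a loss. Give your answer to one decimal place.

7.2

Playing a = 0 the low-quality firm receives 91.
Deviating to a = 1.4 brings payment 113 at cost 10.6 × 1.4 = 14.84, netting 98.16.
Gain from deviating: 98.16 − 91 = 7.16, i.e. 7.2 to one decimal place.
The gain is positive, so the low-quality type's incentive-compatibility constraint is violated — this profile is not a separating equilibrium.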